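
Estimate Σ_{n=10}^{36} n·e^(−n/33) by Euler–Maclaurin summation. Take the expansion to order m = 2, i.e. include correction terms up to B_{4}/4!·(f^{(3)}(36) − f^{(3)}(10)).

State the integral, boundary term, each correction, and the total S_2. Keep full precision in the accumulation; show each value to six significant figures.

S_2 ≈ 292.865

The integral term ∫_10^36 x·e^(−x/33) dx = 283.171.
Endpoint term: (f(10) + f(36))/2 = (7.38577 + 12.0928)/2 = 9.73928.
Running total after boundary: 292.910.
Correction k=1: B_{2}/2! · (f^{(1)}(36) − f^{(1)}(10)) = 1/12 · (-0.0305374 − 0.514766) = -0.0454419.
Running total after k=1: 292.865.
Correction k=2: B_{4}/4! · (f^{(3)}(36) − f^{(3)}(10)) = −1/720 · (0.000588875 − 0.00182913) = 1.72257e-06.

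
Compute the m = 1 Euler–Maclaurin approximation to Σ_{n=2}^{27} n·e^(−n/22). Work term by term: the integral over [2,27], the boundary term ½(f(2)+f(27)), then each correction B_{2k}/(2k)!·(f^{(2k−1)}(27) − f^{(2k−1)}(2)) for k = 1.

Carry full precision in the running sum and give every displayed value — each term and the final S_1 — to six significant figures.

S_1 ≈ 170.960

The integral term ∫_2^27 x·e^(−x/22) dx = 166.165.
Endpoint term: (f(2) + f(27))/2 = (1.82620 + 7.91345)/2 = 4.86983.
Running total after boundary: 171.035.
Correction k=1: B_{2}/2! · (f^{(1)}(27) − f^{(1)}(2)) = 1/12 · (-0.0666116 − 0.830092) = -0.0747253.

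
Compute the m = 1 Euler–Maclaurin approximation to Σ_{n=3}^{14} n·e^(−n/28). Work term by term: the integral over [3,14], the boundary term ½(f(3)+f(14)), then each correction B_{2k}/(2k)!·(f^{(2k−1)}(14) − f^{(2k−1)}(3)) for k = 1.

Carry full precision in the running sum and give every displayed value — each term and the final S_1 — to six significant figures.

S_1 ≈ 72.0806

Integral: ∫_3^14 x·e^(−x/28) dx = 66.5288.
½[f(3) + f(14)] = ½[2.69519 + 8.49143] = 5.59331.
Running total after boundary: 72.1221.
Order-1 term: 1/12 · (0.303265 − 0.802140) = -0.0415729.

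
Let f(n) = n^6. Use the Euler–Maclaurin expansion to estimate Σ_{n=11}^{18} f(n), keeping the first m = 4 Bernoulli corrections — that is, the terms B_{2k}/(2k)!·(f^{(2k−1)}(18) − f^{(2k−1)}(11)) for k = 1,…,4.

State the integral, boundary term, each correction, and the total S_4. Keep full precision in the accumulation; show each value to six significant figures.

∫_11^18 x^6 dx evaluates to 8.46761e+07.
Boundary: ½(f(11) + f(18)) = ½(1.77156e+06 + 3.40122e+07) = 1.78919e+07.
Integral + boundary = 1.02568e+08.
Order-1 term: 1/12 · (1.13374e+07 − 966306) = 864258.
After k=1: 1.03432e+08.
Order-2 term: −1/720 · (699840 − 159720) = -750.167.
After k=2: 1.03432e+08.
Order-3 term: 1/30240 · (12960.0 − 7920.00) = 0.166667.
After k=3: 1.03432e+08.
Order-4 term: −1/1209600 · (0.00000 − 0.00000) = 0.00000.

S_4 ≈ 1.03432e+08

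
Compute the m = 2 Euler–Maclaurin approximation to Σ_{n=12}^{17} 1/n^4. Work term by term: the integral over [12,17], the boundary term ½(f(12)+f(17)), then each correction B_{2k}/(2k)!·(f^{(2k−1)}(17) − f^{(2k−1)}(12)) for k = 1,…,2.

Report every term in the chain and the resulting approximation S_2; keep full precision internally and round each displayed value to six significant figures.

S_2 ≈ 0.000156254

Integral: ∫_12^17 1/x^4 dx = 0.000125054.
Boundary: ½(f(12) + f(17)) = ½(4.82253e-05 + 1.19730e-05) = 3.00992e-05.
Integral + boundary = 0.000155153.
Order-1 term: 1/12 · (-2.81719e-06 − (-1.60751e-05)) = 1.10483e-06.
Running total after k=1: 0.000156258.
Order-2 term: −1/720 · (-2.92441e-07 − (-3.34898e-06)) = -4.24519e-09.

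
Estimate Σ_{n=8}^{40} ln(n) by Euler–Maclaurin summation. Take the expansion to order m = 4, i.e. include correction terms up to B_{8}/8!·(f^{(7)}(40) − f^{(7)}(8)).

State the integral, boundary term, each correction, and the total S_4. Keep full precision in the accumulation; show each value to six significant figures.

Integral: ∫_8^40 ln(x) dx = 98.9196.
Endpoint term: (f(8) + f(40))/2 = (2.07944 + 3.68888)/2 = 2.88416.
So far: 101.804.
k=1: B_{2}/(2)! × [f^{(1)}(40) − f^{(1)}(8)] = 1/12 × (0.0250000 − 0.125000) = -0.00833333.
After k=1: 101.795.
k=2: B_{4}/(4)! × [f^{(3)}(40) − f^{(3)}(8)] = −1/720 × (3.12500e-05 − 0.00390625) = 5.38194e-06.
After k=2: 101.795.
k=3: B_{6}/(6)! × [f^{(5)}(40) − f^{(5)}(8)] = 1/30240 × (2.34375e-07 − 0.000732422) = -2.42125e-08.
After k=3: 101.795.
k=4: B_{8}/(8)! × [f^{(7)}(40) − f^{(7)}(8)] = −1/1209600 × (4.39453e-09 − 0.000343323) = 2.83828e-10.

S_4 ≈ 101.795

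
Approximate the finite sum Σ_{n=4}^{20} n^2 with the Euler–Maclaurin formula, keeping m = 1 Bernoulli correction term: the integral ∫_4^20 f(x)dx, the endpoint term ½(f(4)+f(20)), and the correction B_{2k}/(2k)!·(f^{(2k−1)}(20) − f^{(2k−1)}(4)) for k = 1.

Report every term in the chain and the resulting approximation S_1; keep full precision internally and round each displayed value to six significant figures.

Integral: ∫_4^20 x^2 dx = 2645.33.
Endpoint term: (f(4) + f(20))/2 = (16.0000 + 400.000)/2 = 208.000.
So far: 2853.33.
Correction k=1: B_{2}/2! · (f^{(1)}(20) − f^{(1)}(4)) = 1/12 · (40.0000 − 8.00000) = 2.66667.

S_1 ≈ 2856.00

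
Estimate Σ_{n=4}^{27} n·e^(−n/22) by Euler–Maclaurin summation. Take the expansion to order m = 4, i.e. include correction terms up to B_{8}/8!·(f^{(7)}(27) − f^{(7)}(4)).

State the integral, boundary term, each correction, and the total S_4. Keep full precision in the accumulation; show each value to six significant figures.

S_4 ≈ 166.517

The integral term ∫_4^27 x·e^(−x/22) dx = 160.955.
Endpoint term: (f(4) + f(27))/2 = (3.33501 + 7.91345)/2 = 5.62423.
So far: 166.579.
k=1: B_{2}/(2)! × [f^{(1)}(27) − f^{(1)}(4)] = 1/12 × (-0.0666116 − 0.682161) = -0.0623978.
After k=1: 166.517.
k=2: B_{4}/(4)! × [f^{(3)}(27) − f^{(3)}(4)] = −1/720 × (0.00107349 − 0.00485468) = 5.25166e-06.
After k=2: 166.517.
k=3: B_{6}/(6)! × [f^{(5)}(27) − f^{(5)}(4)] = 1/30240 × (4.72027e-06 − 1.71486e-05) = -4.10991e-10.
After k=3: 166.517.
k=4: B_{8}/(8)! × [f^{(7)}(27) − f^{(7)}(4)] = −1/1209600 × (1.49227e-08 − 5.01383e-08) = 2.91135e-14.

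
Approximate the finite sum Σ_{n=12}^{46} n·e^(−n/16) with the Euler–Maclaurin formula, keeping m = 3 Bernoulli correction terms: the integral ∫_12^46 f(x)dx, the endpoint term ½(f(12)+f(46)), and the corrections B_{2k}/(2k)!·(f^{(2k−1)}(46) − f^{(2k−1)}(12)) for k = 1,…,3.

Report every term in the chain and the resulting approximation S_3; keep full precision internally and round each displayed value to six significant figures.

∫_12^46 x·e^(−x/16) dx evaluates to 155.655.
Boundary: ½(f(12) + f(46)) = ½(5.66840 + 2.59514) = 4.13177.
So far: 159.787.
Order-1 term: 1/12 · (-0.105780 − 0.118092) = -0.0186560.
After k=1: 159.769.
Order-2 term: −1/720 · (2.75469e-05 − 0.00415166) = 5.72793e-06.
After k=2: 159.769.
Order-3 term: 1/30240 · (1.82929e-06 − 3.06329e-05) = -9.52500e-10.

S_3 ≈ 159.769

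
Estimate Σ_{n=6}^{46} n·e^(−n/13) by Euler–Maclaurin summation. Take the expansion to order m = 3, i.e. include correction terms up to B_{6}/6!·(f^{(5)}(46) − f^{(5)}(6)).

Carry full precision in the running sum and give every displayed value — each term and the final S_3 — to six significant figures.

Integral: ∫_6^46 x·e^(−x/13) dx = 133.400.
Boundary: ½(f(6) + f(46)) = ½(3.78188 + 1.33667) = 2.55927.
Running total after boundary: 135.959.
k=1: B_{2}/(2)! × [f^{(1)}(46) − f^{(1)}(6)] = 1/12 × (-0.0737626 − 0.339399) = -0.0344302.
Running total after k=1: 135.925.
k=2: B_{4}/(4)! × [f^{(3)}(46) − f^{(3)}(6)] = −1/720 × (-9.25835e-05 − 0.00946761) = 1.32780e-05.
Running total after k=2: 135.925.
k=3: B_{6}/(6)! × [f^{(5)}(46) − f^{(5)}(6)] = 1/30240 × (1.48697e-06 − 0.000100159) = -3.26298e-09.

S_3 ≈ 135.925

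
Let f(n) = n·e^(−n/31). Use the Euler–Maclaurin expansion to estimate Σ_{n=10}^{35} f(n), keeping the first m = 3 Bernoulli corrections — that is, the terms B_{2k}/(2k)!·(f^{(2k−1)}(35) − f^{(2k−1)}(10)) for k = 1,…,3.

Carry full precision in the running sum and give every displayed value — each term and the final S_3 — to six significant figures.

S_3 ≈ 268.226

∫_10^35 x·e^(−x/31) dx evaluates to 258.991.
Endpoint term: (f(10) + f(35))/2 = (7.24278 + 11.3171)/2 = 9.27994.
Running total after boundary: 268.271.
Correction k=1: B_{2}/2! · (f^{(1)}(35) − f^{(1)}(10)) = 1/12 · (-0.0417221 − 0.490640) = -0.0443635.
Partial sum through k=1: 268.226.
Correction k=2: B_{4}/4! · (f^{(3)}(35) − f^{(3)}(10)) = −1/720 · (0.000629521 − 0.00201789) = 1.92829e-06.
Partial sum through k=2: 268.226.
Correction k=3: B_{6}/6! · (f^{(5)}(35) − f^{(5)}(10)) = 1/30240 · (1.35532e-06 − 3.66830e-06) = -7.64875e-11.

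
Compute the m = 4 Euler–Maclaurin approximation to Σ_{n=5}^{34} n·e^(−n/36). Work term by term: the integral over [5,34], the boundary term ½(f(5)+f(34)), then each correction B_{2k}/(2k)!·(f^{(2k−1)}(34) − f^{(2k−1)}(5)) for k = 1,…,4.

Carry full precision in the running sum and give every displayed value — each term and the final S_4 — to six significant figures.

S_4 ≈ 313.309

The integral term ∫_5^34 x·e^(−x/36) dx = 304.582.
Endpoint term: (f(5) + f(34))/2 = (4.35162 + 13.2224)/2 = 8.78704.
So far: 313.370.
Order-1 term: 1/12 · (0.0216053 − 0.749446) = -0.0606534.
Running total after k=1: 313.309.
Order-2 term: −1/720 · (0.000616818 − 0.00192137) = 1.81188e-06.
Running total after k=2: 313.309.
Order-3 term: 1/30240 · (9.39017e-07 − 2.51888e-06) = -5.22440e-11.
Running total after k=3: 313.309.
Order-4 term: −1/1209600 · (1.08186e-09 − 2.74322e-09) = 1.37348e-15.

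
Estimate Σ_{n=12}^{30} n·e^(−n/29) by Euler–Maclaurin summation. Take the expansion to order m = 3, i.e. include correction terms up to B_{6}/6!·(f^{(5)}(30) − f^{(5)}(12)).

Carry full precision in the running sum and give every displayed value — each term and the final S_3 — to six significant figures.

S_3 ≈ 187.251

∫_12^30 x·e^(−x/29) dx evaluates to 177.986.
Endpoint term: (f(12) + f(30))/2 = (7.93365 + 10.6623)/2 = 9.29798.
Running total after boundary: 187.284.
Order-1 term: 1/12 · (-0.0122555 − 0.387563) = -0.0333183.
Partial sum through k=1: 187.251.
Order-2 term: −1/720 · (0.000830636 − 0.00203310) = 1.67009e-06.
Partial sum through k=2: 187.251.
Order-3 term: 1/30240 · (1.99268e-06 − 4.28700e-06) = -7.58704e-11.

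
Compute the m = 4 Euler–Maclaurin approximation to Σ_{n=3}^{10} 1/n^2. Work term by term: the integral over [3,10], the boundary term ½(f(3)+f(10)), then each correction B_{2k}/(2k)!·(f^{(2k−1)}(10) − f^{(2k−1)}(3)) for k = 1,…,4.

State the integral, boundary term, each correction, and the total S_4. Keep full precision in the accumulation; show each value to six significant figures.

S_4 ≈ 0.299767

Integral: ∫_3^10 1/x^2 dx = 0.233333.
Boundary: ½(f(3) + f(10)) = ½(0.111111 + 0.0100000) = 0.0605556.
Running total after boundary: 0.293889.
Order-1 term: 1/12 · (-0.00200000 − (-0.0740741)) = 0.00600617.
Partial sum through k=1: 0.299895.
Order-2 term: −1/720 · (-0.000240000 − (-0.0987654)) = -0.000136841.
Partial sum through k=2: 0.299758.
Order-3 term: 1/30240 · (-7.20000e-05 − (-0.329218)) = 1.08845e-05.
Partial sum through k=3: 0.299769.
Order-4 term: −1/1209600 · (-4.03200e-05 − (-2.04847)) = -1.69348e-06.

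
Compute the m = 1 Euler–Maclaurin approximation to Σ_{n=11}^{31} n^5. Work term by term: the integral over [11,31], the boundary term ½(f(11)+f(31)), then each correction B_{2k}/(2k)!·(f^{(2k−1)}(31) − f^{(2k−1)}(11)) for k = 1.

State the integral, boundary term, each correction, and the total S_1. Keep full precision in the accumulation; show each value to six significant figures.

∫_11^31 x^5 dx evaluates to 1.47622e+08.
Boundary: ½(f(11) + f(31)) = ½(161051 + 2.86292e+07) = 1.43951e+07.
Running total after boundary: 1.62017e+08.
Order-1 term: 1/12 · (4.61760e+06 − 73205.0) = 378700.

S_1 ≈ 1.62396e+08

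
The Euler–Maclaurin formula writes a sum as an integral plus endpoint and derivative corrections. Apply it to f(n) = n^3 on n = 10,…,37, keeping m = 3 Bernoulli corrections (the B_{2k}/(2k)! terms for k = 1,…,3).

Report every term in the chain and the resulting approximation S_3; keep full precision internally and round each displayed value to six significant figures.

The integral term ∫_10^37 x^3 dx = 466040.
½[f(10) + f(37)] = ½[1000.00 + 50653.0] = 25826.5.
Integral + boundary = 491867.
Correction k=1: B_{2}/2! · (f^{(1)}(37) − f^{(1)}(10)) = 1/12 · (4107.00 − 300.000) = 317.250.
Partial sum through k=1: 492184.
Correction k=2: B_{4}/4! · (f^{(3)}(37) − f^{(3)}(10)) = −1/720 · (6.00000 − 6.00000) = 0.00000.
Partial sum through k=2: 492184.
Correction k=3: B_{6}/6! · (f^{(5)}(37) − f^{(5)}(10)) = 1/30240 · (0.00000 − 0.00000) = 0.00000.

S_3 ≈ 492184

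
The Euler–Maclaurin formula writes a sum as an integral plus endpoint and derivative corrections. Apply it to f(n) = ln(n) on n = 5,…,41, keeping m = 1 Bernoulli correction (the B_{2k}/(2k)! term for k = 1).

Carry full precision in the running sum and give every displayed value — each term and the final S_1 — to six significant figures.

S_1 ≈ 110.856

The integral term ∫_5^41 ln(x) dx = 108.209.
½[f(5) + f(41)] = ½[1.60944 + 3.71357] = 2.66150.
Running total after boundary: 110.871.
Correction k=1: B_{2}/2! · (f^{(1)}(41) − f^{(1)}(5)) = 1/12 · (0.0243902 − 0.200000) = -0.0146341.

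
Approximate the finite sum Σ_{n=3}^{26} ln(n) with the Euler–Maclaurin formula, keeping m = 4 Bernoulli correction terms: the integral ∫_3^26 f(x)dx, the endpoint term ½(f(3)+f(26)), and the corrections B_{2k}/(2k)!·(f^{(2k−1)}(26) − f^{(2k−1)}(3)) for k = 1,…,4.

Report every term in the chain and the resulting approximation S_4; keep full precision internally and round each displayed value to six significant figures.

S_4 ≈ 60.5686

The integral term ∫_3^26 ln(x) dx = 58.4147.
½[f(3) + f(26)] = ½[1.09861 + 3.25810] = 2.17835.
So far: 60.5930.
Correction k=1: B_{2}/2! · (f^{(1)}(26) − f^{(1)}(3)) = 1/12 · (0.0384615 − 0.333333) = -0.0245726.
After k=1: 60.5685.
Correction k=2: B_{4}/4! · (f^{(3)}(26) − f^{(3)}(3)) = −1/720 · (0.000113792 − 0.0740741) = 0.000102723.
After k=2: 60.5686.
Correction k=3: B_{6}/6! · (f^{(5)}(26) − f^{(5)}(3)) = 1/30240 · (2.01997e-06 − 0.0987654) = -3.26599e-06.
After k=3: 60.5686.
Correction k=4: B_{8}/8! · (f^{(7)}(26) − f^{(7)}(3)) = −1/1209600 · (8.96436e-08 − 0.329218) = 2.72171e-07.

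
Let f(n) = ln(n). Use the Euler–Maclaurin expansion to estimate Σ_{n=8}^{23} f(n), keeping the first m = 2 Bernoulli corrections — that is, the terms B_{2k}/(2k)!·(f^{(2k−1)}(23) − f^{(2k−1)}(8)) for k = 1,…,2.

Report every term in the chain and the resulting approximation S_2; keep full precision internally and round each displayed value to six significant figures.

S_2 ≈ 43.0815

∫_8^23 ln(x) dx evaluates to 40.4808.
Endpoint term: (f(8) + f(23))/2 = (2.07944 + 3.13549)/2 = 2.60747.
Running total after boundary: 43.0883.
Correction k=1: B_{2}/2! · (f^{(1)}(23) − f^{(1)}(8)) = 1/12 · (0.0434783 − 0.125000) = -0.00679348.
Running total after k=1: 43.0815.
Correction k=2: B_{4}/4! · (f^{(3)}(23) − f^{(3)}(8)) = −1/720 · (0.000164379 − 0.00390625) = 5.19704e-06.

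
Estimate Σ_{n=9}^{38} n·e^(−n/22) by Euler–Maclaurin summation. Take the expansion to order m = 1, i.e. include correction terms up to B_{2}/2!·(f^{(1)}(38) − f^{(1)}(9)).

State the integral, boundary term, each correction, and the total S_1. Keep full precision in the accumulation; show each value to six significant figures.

S_1 ≈ 224.690

Integral: ∫_9^38 x·e^(−x/22) dx = 218.367.
Endpoint term: (f(9) + f(38))/2 = (5.97828 + 6.75521)/2 = 6.36675.
Running total after boundary: 224.733.
Correction k=1: B_{2}/2! · (f^{(1)}(38) − f^{(1)}(9)) = 1/12 · (-0.129286 − 0.392514) = -0.0434833.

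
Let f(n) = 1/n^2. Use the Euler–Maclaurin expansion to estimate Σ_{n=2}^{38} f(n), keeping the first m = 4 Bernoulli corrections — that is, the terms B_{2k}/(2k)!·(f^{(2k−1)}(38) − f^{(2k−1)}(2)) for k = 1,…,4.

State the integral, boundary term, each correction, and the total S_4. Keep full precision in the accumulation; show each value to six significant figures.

S_4 ≈ 0.618940

Integral: ∫_2^38 1/x^2 dx = 0.473684.
½[f(2) + f(38)] = ½[0.250000 + 0.000692521] = 0.125346.
Integral + boundary = 0.599030.
Order-1 term: 1/12 · (-3.64485e-05 − (-0.250000)) = 0.0208303.
After k=1: 0.619861.
Order-2 term: −1/720 · (-3.02896e-07 − (-0.750000)) = -0.00104167.
After k=2: 0.618819.
Order-3 term: 1/30240 · (-6.29285e-09 − (-5.62500)) = 0.000186012.
After k=3: 0.619005.
Order-4 term: −1/1209600 · (-2.44044e-10 − (-78.7500)) = -6.51042e-05.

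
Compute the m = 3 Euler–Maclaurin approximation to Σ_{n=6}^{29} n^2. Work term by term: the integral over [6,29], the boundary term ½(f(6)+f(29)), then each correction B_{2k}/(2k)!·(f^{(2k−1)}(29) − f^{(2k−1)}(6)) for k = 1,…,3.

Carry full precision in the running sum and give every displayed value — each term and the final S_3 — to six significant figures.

S_3 ≈ 8500.00

∫_6^29 x^2 dx evaluates to 8057.67.
Endpoint term: (f(6) + f(29))/2 = (36.0000 + 841.000)/2 = 438.500.
Integral + boundary = 8496.17.
Correction k=1: B_{2}/2! · (f^{(1)}(29) − f^{(1)}(6)) = 1/12 · (58.0000 − 12.0000) = 3.83333.
Running total after k=1: 8500.00.
Correction k=2: B_{4}/4! · (f^{(3)}(29) − f^{(3)}(6)) = −1/720 · (0.00000 − 0.00000) = 0.00000.
Running total after k=2: 8500.00.
Correction k=3: B_{6}/6! · (f^{(5)}(29) − f^{(5)}(6)) = 1/30240 · (0.00000 − 0.00000) = 0.00000.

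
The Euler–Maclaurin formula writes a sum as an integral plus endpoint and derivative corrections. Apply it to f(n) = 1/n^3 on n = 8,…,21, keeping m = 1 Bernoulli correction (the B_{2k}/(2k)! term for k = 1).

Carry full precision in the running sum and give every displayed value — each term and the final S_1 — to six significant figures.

Integral: ∫_8^21 1/x^3 dx = 0.00667871.
Endpoint term: (f(8) + f(21))/2 = (0.00195312 + 0.000107980)/2 = 0.00103055.
So far: 0.00770927.
Order-1 term: 1/12 · (-1.54257e-05 − (-0.000732422)) = 5.97497e-05.

S_1 ≈ 0.00776902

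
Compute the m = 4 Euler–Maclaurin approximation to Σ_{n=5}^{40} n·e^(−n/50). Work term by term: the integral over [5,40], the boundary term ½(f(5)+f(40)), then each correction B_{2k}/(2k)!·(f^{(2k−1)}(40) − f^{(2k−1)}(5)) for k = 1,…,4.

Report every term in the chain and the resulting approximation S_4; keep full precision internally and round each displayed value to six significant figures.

∫_5^40 x·e^(−x/50) dx evaluates to 466.323.
Boundary: ½(f(5) + f(40)) = ½(4.52419 + 17.9732) = 11.2487.
Integral + boundary = 477.571.
Correction k=1: B_{2}/2! · (f^{(1)}(40) − f^{(1)}(5)) = 1/12 · (0.0898658 − 0.814354) = -0.0603740.
Partial sum through k=1: 477.511.
Correction k=2: B_{4}/4! · (f^{(3)}(40) − f^{(3)}(5)) = −1/720 · (0.000395409 − 0.00104961) = 9.08614e-07.
Partial sum through k=2: 477.511.
Correction k=3: B_{6}/6! · (f^{(5)}(40) − f^{(5)}(5)) = 1/30240 · (3.01949e-07 − 7.09393e-07) = -1.34737e-11.
Partial sum through k=3: 477.511.
Correction k=4: B_{8}/8! · (f^{(7)}(40) − f^{(7)}(5)) = −1/1209600 · (1.78294e-10 − 3.99576e-10) = 1.82939e-16.

S_4 ≈ 477.511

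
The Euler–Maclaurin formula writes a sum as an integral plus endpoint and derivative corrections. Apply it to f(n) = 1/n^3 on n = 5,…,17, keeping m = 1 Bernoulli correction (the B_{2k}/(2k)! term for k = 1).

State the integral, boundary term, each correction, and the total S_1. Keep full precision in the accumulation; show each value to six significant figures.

S_1 ≈ 0.0227687

Integral: ∫_5^17 1/x^3 dx = 0.0182699.
½[f(5) + f(17)] = ½[0.00800000 + 0.000203542] = 0.00410177.
So far: 0.0223717.
Correction k=1: B_{2}/2! · (f^{(1)}(17) − f^{(1)}(5)) = 1/12 · (-3.59191e-05 − (-0.00480000)) = 0.000397007.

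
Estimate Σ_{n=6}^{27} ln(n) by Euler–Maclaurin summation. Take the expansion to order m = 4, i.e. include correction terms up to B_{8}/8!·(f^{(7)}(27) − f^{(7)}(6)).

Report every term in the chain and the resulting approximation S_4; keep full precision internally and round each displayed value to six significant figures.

S_4 ≈ 59.7700

Integral: ∫_6^27 ln(x) dx = 57.2370.
½[f(6) + f(27)] = ½[1.79176 + 3.29584] = 2.54380.
Integral + boundary = 59.7808.
Order-1 term: 1/12 · (0.0370370 − 0.166667) = -0.0108025.
Partial sum through k=1: 59.7700.
Order-2 term: −1/720 · (0.000101611 − 0.00925926) = 1.27190e-05.
Partial sum through k=2: 59.7700.
Order-3 term: 1/30240 · (1.67260e-06 − 0.00308642) = -1.02009e-07.
Partial sum through k=3: 59.7700.
Order-4 term: −1/1209600 · (6.88313e-08 − 0.00257202) = 2.12628e-09.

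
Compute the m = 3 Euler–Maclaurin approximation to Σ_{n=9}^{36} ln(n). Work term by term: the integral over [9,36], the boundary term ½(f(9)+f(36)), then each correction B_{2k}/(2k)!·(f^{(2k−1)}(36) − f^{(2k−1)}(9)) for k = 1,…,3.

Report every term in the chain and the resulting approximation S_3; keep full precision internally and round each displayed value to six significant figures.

S_3 ≈ 85.1151

The integral term ∫_9^36 ln(x) dx = 82.2317.
Boundary: ½(f(9) + f(36)) = ½(2.19722 + 3.58352) = 2.89037.
Integral + boundary = 85.1220.
k=1: B_{2}/(2)! × [f^{(1)}(36) − f^{(1)}(9)] = 1/12 × (0.0277778 − 0.111111) = -0.00694444.
After k=1: 85.1151.
k=2: B_{4}/(4)! × [f^{(3)}(36) − f^{(3)}(9)] = −1/720 × (4.28669e-05 − 0.00274348) = 3.75086e-06.
After k=2: 85.1151.
k=3: B_{6}/(6)! × [f^{(5)}(36) − f^{(5)}(9)] = 1/30240 × (3.96916e-07 − 0.000406442) = -1.34274e-08.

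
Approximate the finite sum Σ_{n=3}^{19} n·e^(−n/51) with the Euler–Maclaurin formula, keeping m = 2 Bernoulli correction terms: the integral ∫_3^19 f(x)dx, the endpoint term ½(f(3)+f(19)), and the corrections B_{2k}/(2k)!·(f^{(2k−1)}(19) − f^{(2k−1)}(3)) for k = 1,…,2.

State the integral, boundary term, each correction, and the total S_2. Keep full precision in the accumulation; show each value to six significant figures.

∫_3^19 x·e^(−x/51) dx evaluates to 137.029.
Boundary: ½(f(3) + f(19)) = ½(2.82862 + 13.0905) = 7.95958.
So far: 144.988.
Correction k=1: B_{2}/2! · (f^{(1)}(19) − f^{(1)}(3)) = 1/12 · (0.432299 − 0.887410) = -0.0379260.
After k=1: 144.950.
Correction k=2: B_{4}/4! · (f^{(3)}(19) − f^{(3)}(3)) = −1/720 · (0.000695982 − 0.00106619) = 5.14175e-07.

S_2 ≈ 144.950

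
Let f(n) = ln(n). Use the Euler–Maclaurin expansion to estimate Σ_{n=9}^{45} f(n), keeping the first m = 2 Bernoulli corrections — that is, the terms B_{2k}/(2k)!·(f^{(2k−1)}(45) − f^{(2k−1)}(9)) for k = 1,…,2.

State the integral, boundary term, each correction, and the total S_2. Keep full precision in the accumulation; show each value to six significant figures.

S_2 ≈ 118.519

∫_9^45 ln(x) dx evaluates to 115.525.
Boundary: ½(f(9) + f(45)) = ½(2.19722 + 3.80666) = 3.00194.
So far: 118.527.
k=1: B_{2}/(2)! × [f^{(1)}(45) − f^{(1)}(9)] = 1/12 × (0.0222222 − 0.111111) = -0.00740741.
Running total after k=1: 118.519.
k=2: B_{4}/(4)! × [f^{(3)}(45) − f^{(3)}(9)] = −1/720 × (2.19479e-05 − 0.00274348) = 3.77991e-06.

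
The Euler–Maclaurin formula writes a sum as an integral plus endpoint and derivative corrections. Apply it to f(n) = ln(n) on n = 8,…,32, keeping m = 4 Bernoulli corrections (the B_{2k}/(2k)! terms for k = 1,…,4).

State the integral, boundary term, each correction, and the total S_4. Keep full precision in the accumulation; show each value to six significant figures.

Integral: ∫_8^32 ln(x) dx = 70.2680.
½[f(8) + f(32)] = ½[2.07944 + 3.46574] = 2.77259.
Integral + boundary = 73.0406.
Order-1 term: 1/12 · (0.0312500 − 0.125000) = -0.00781250.
Partial sum through k=1: 73.0328.
Order-2 term: −1/720 · (6.10352e-05 − 0.00390625) = 5.34058e-06.
Partial sum through k=2: 73.0328.
Order-3 term: 1/30240 · (7.15256e-07 − 0.000732422) = -2.41966e-08.
Partial sum through k=3: 73.0328.
Order-4 term: −1/1209600 · (2.09548e-08 − 0.000343323) = 2.83814e-10.

S_4 ≈ 73.0328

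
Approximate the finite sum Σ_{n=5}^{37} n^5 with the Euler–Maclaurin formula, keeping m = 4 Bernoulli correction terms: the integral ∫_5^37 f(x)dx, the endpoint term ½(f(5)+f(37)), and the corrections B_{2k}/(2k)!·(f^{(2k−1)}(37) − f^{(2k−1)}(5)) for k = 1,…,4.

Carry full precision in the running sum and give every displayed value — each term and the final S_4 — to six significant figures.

S_4 ≈ 4.63073e+08

∫_5^37 x^5 dx evaluates to 4.27618e+08.
Endpoint term: (f(5) + f(37))/2 = (3125.00 + 6.93440e+07)/2 = 3.46735e+07.
Integral + boundary = 4.62292e+08.
Correction k=1: B_{2}/2! · (f^{(1)}(37) − f^{(1)}(5)) = 1/12 · (9.37080e+06 − 3125.00) = 780640.
Partial sum through k=1: 4.63073e+08.
Correction k=2: B_{4}/4! · (f^{(3)}(37) − f^{(3)}(5)) = −1/720 · (82140.0 − 1500.00) = -112.000.
Partial sum through k=2: 4.63073e+08.
Correction k=3: B_{6}/6! · (f^{(5)}(37) − f^{(5)}(5)) = 1/30240 · (120.000 − 120.000) = 0.00000.
Partial sum through k=3: 4.63073e+08.
Correction k=4: B_{8}/8! · (f^{(7)}(37) − f^{(7)}(5)) = −1/1209600 · (0.00000 − 0.00000) = 0.00000.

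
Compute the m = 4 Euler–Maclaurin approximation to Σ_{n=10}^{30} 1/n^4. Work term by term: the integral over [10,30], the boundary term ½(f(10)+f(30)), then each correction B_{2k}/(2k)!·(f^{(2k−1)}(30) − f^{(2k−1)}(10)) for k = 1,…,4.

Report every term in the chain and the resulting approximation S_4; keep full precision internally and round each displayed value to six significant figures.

S_4 ≈ 0.000374908

The integral term ∫_10^30 1/x^4 dx = 0.000320988.
½[f(10) + f(30)] = ½[0.000100000 + 1.23457e-06] = 5.06173e-05.
Running total after boundary: 0.000371605.
Correction k=1: B_{2}/2! · (f^{(1)}(30) − f^{(1)}(10)) = 1/12 · (-1.64609e-07 − (-4.00000e-05)) = 3.31962e-06.
Running total after k=1: 0.000374925.
Correction k=2: B_{4}/4! · (f^{(3)}(30) − f^{(3)}(10)) = −1/720 · (-5.48697e-09 − (-1.20000e-05)) = -1.66590e-08.
Running total after k=2: 0.000374908.
Correction k=3: B_{6}/6! · (f^{(5)}(30) − f^{(5)}(10)) = 1/30240 · (-3.41411e-10 − (-6.72000e-06)) = 2.22211e-10.
Running total after k=3: 0.000374908.
Correction k=4: B_{8}/8! · (f^{(7)}(30) − f^{(7)}(10)) = −1/1209600 · (-3.41411e-11 − (-6.04800e-06)) = -4.99997e-12.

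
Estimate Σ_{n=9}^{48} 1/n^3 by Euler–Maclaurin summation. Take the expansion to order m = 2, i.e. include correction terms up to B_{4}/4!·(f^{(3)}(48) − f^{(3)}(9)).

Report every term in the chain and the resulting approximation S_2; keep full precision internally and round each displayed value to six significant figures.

The integral term ∫_9^48 1/x^3 dx = 0.00595583.
Boundary: ½(f(9) + f(48)) = ½(0.00137174 + 9.04225e-06) = 0.000690392.
Integral + boundary = 0.00664622.
k=1: B_{2}/(2)! × [f^{(1)}(48) − f^{(1)}(9)] = 1/12 × (-5.65140e-07 − (-0.000457247)) = 3.80569e-05.
After k=1: 0.00668427.
k=2: B_{4}/(4)! × [f^{(3)}(48) − f^{(3)}(9)] = −1/720 × (-4.90573e-09 − (-0.000112901)) = -1.56800e-07.

S_2 ≈ 0.00668412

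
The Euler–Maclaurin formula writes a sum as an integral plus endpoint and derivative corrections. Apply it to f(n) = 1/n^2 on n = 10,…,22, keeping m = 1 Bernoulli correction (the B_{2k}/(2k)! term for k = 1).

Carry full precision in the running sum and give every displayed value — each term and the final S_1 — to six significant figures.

S_1 ≈ 0.0607295

Integral: ∫_10^22 1/x^2 dx = 0.0545455.
Endpoint term: (f(10) + f(22))/2 = (0.0100000 + 0.00206612)/2 = 0.00603306.
Integral + boundary = 0.0605785.
Order-1 term: 1/12 · (-0.000187829 − (-0.00200000)) = 0.000151014.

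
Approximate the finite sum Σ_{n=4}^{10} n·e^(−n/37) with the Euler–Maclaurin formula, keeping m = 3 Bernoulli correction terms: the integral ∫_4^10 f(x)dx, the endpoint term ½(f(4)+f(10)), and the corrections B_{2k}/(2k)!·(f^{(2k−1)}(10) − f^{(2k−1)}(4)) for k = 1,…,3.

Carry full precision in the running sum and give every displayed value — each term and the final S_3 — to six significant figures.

The integral term ∫_4^10 x·e^(−x/37) dx = 34.3957.
Boundary: ½(f(4) + f(10)) = ½(3.59012 + 7.63173) = 5.61093.
Running total after boundary: 40.0066.
Correction k=1: B_{2}/2! · (f^{(1)}(10) − f^{(1)}(4)) = 1/12 · (0.556910 − 0.800500) = -0.0202992.
Partial sum through k=1: 39.9863.
Correction k=2: B_{4}/4! · (f^{(3)}(10) − f^{(3)}(4)) = −1/720 · (0.00152174 − 0.00189595) = 5.19748e-07.
Partial sum through k=2: 39.9863.
Correction k=3: B_{6}/6! · (f^{(5)}(10) − f^{(5)}(4)) = 1/30240 · (1.92598e-06 − 2.34271e-06) = -1.37808e-11.

S_3 ≈ 39.9863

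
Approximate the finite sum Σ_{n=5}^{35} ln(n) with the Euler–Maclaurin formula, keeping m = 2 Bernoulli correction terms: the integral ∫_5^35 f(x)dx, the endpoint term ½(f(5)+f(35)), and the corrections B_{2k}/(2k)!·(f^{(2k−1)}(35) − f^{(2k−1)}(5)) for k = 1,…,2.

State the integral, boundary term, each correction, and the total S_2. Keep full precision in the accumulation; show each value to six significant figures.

∫_5^35 ln(x) dx evaluates to 86.3900.
Endpoint term: (f(5) + f(35))/2 = (1.60944 + 3.55535)/2 = 2.58239.
Integral + boundary = 88.9724.
Order-1 term: 1/12 · (0.0285714 − 0.200000) = -0.0142857.
Running total after k=1: 88.9581.
Order-2 term: −1/720 · (4.66472e-05 − 0.0160000) = 2.21574e-05.

S_2 ≈ 88.9581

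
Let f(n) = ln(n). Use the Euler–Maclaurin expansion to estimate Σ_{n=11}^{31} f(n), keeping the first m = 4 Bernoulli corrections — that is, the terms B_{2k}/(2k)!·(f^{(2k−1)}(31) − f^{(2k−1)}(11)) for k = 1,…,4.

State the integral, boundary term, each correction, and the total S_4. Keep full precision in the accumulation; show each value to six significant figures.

The integral term ∫_11^31 ln(x) dx = 60.0768.
½[f(11) + f(31)] = ½[2.39790 + 3.43399] = 2.91594.
Integral + boundary = 62.9927.
k=1: B_{2}/(2)! × [f^{(1)}(31) − f^{(1)}(11)] = 1/12 × (0.0322581 − 0.0909091) = -0.00488759.
Running total after k=1: 62.9878.
k=2: B_{4}/(4)! × [f^{(3)}(31) − f^{(3)}(11)] = −1/720 × (6.71344e-05 − 0.00150263) = 1.99374e-06.
Running total after k=2: 62.9878.
k=3: B_{6}/(6)! × [f^{(5)}(31) − f^{(5)}(11)] = 1/30240 × (8.38306e-07 − 0.000149021) = -4.90023e-09.
Running total after k=3: 62.9878.
k=4: B_{8}/(8)! × [f^{(7)}(31) − f^{(7)}(11)] = −1/1209600 × (2.61698e-08 − 3.69474e-05) = 3.05235e-11.

S_4 ≈ 62.9878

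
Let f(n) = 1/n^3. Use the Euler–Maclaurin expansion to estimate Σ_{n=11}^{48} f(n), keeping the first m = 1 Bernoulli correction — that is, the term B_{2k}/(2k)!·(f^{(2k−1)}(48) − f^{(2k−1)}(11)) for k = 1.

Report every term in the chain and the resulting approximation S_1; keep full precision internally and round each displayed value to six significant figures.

Integral: ∫_11^48 1/x^3 dx = 0.00391522.
Boundary: ½(f(11) + f(48)) = ½(0.000751315 + 9.04225e-06) = 0.000380179.
Running total after boundary: 0.00429540.
k=1: B_{2}/(2)! × [f^{(1)}(48) − f^{(1)}(11)] = 1/12 × (-5.65140e-07 − (-0.000204904)) = 1.70282e-05.

S_1 ≈ 0.00431242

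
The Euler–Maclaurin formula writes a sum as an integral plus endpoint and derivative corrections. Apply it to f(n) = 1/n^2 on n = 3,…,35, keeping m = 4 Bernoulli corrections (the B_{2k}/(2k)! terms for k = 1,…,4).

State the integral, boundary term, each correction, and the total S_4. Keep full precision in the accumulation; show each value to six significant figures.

S_4 ≈ 0.366767

The integral term ∫_3^35 1/x^2 dx = 0.304762.
Boundary: ½(f(3) + f(35)) = ½(0.111111 + 0.000816327) = 0.0559637.
So far: 0.360726.
Order-1 term: 1/12 · (-4.66472e-05 − (-0.0740741)) = 0.00616895.
After k=1: 0.366895.
Order-2 term: −1/720 · (-4.56952e-07 − (-0.0987654)) = -0.000137174.
After k=2: 0.366757.
Order-3 term: 1/30240 · (-1.11907e-08 − (-0.329218)) = 1.08868e-05.
After k=3: 0.366768.
Order-4 term: −1/1209600 · (-5.11574e-10 − (-2.04847)) = -1.69351e-06.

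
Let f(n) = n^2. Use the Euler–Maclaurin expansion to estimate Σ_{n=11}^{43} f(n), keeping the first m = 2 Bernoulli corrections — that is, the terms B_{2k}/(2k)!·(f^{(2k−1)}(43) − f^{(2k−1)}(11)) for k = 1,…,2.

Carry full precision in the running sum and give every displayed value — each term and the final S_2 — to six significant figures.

S_2 ≈ 27049.0

Integral: ∫_11^43 x^2 dx = 26058.7.
Endpoint term: (f(11) + f(43))/2 = (121.000 + 1849.00)/2 = 985.000.
So far: 27043.7.
Correction k=1: B_{2}/2! · (f^{(1)}(43) − f^{(1)}(11)) = 1/12 · (86.0000 − 22.0000) = 5.33333.
After k=1: 27049.0.
Correction k=2: B_{4}/4! · (f^{(3)}(43) − f^{(3)}(11)) = −1/720 · (0.00000 − 0.00000) = 0.00000.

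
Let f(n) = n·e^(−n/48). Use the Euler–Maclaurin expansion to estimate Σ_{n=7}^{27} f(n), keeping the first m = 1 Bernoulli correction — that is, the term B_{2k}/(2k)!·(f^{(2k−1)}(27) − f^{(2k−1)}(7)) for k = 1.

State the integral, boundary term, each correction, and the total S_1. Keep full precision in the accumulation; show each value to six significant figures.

∫_7^27 x·e^(−x/48) dx evaluates to 230.538.
Boundary: ½(f(7) + f(27)) = ½(6.05011 + 15.3841) = 10.7171.
Integral + boundary = 241.256.
k=1: B_{2}/(2)! × [f^{(1)}(27) − f^{(1)}(7)] = 1/12 × (0.249280 − 0.738258) = -0.0407481.

S_1 ≈ 241.215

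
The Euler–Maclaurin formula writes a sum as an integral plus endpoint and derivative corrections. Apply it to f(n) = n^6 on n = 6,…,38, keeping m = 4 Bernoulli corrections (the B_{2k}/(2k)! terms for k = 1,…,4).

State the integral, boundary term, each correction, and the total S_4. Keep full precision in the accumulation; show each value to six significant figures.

Integral: ∫_6^38 x^6 dx = 1.63450e+10.
Endpoint term: (f(6) + f(38))/2 = (46656.0 + 3.01094e+09)/2 = 1.50549e+09.
Running total after boundary: 1.78505e+10.
k=1: B_{2}/(2)! × [f^{(1)}(38) − f^{(1)}(6)] = 1/12 × (4.75411e+08 − 46656.0) = 3.96137e+07.
Running total after k=1: 1.78901e+10.
k=2: B_{4}/(4)! × [f^{(3)}(38) − f^{(3)}(6)] = −1/720 × (6.58464e+06 − 25920.0) = -9109.33.
Running total after k=2: 1.78901e+10.
k=3: B_{6}/(6)! × [f^{(5)}(38) − f^{(5)}(6)] = 1/30240 × (27360.0 − 4320.00) = 0.761905.
Running total after k=3: 1.78901e+10.
k=4: B_{8}/(8)! × [f^{(7)}(38) − f^{(7)}(6)] = −1/1209600 × (0.00000 − 0.00000) = 0.00000.

S_4 ≈ 1.78901e+10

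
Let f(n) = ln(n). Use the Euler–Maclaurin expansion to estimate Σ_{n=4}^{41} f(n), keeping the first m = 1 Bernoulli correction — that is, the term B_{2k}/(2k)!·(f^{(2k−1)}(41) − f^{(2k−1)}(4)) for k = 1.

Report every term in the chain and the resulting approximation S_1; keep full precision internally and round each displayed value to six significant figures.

S_1 ≈ 112.242

The integral term ∫_4^41 ln(x) dx = 109.711.
½[f(4) + f(41)] = ½[1.38629 + 3.71357] = 2.54993.
Running total after boundary: 112.261.
Order-1 term: 1/12 · (0.0243902 − 0.250000) = -0.0188008.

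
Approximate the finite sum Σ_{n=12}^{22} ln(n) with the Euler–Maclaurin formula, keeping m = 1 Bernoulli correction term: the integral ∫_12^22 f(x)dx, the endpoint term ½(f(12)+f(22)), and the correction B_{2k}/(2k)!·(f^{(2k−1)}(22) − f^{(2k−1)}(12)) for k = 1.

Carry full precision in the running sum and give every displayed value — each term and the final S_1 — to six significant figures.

Integral: ∫_12^22 ln(x) dx = 28.1841.
Boundary: ½(f(12) + f(22)) = ½(2.48491 + 3.09104) = 2.78797.
Running total after boundary: 30.9720.
Order-1 term: 1/12 · (0.0454545 − 0.0833333) = -0.00315657.

S_1 ≈ 30.9689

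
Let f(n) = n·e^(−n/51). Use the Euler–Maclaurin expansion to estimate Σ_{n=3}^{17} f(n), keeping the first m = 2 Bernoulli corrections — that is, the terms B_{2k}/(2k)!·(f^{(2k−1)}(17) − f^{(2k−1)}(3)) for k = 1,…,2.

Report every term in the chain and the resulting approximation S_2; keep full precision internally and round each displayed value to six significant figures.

∫_3^17 x·e^(−x/51) dx evaluates to 111.742.
Endpoint term: (f(3) + f(17))/2 = (2.82862 + 12.1810)/2 = 7.50483.
So far: 119.247.
k=1: B_{2}/(2)! × [f^{(1)}(17) − f^{(1)}(3)] = 1/12 × (0.477688 − 0.887410) = -0.0341435.
Partial sum through k=1: 119.213.
k=2: B_{4}/(4)! × [f^{(3)}(17) − f^{(3)}(3)] = −1/720 × (0.000734621 − 0.00106619) = 4.60510e-07.

S_2 ≈ 119.213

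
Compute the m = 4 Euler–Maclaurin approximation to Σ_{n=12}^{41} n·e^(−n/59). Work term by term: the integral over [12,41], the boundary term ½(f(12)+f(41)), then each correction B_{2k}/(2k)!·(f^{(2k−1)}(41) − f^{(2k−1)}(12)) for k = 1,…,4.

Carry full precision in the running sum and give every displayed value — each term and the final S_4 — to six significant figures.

S_4 ≈ 488.354

The integral term ∫_12^41 x·e^(−x/59) dx = 473.268.
Endpoint term: (f(12) + f(41))/2 = (9.79152 + 20.4638)/2 = 15.1277.
Running total after boundary: 488.396.
Order-1 term: 1/12 · (0.152273 − 0.650002) = -0.0414774.
Running total after k=1: 488.354.
Order-2 term: −1/720 · (0.000330510 − 0.000655536) = 4.51425e-07.
Running total after k=2: 488.354.
Order-3 term: 1/30240 · (1.77327e-07 − 3.22995e-07) = -4.81704e-12.
Running total after k=3: 488.354.
Order-4 term: −1/1209600 · (7.46072e-11 − 1.31477e-10) = 4.70152e-17.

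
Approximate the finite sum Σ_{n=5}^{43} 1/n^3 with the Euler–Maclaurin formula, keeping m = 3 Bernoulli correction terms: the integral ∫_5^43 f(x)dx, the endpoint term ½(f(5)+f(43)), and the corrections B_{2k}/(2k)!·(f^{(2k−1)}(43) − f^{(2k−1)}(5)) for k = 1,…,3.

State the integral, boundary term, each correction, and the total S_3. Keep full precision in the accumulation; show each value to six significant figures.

∫_5^43 1/x^3 dx evaluates to 0.0197296.
Endpoint term: (f(5) + f(43))/2 = (0.00800000 + 1.25775e-05)/2 = 0.00400629.
So far: 0.0237359.
Order-1 term: 1/12 · (-8.77501e-07 − (-0.00480000)) = 0.000399927.
Running total after k=1: 0.0241358.
Order-2 term: −1/720 · (-9.49162e-09 − (-0.00384000)) = -5.33332e-06.
Running total after k=2: 0.0241305.
Order-3 term: 1/30240 · (-2.15602e-10 − (-0.00645120)) = 2.13333e-07.

S_3 ≈ 0.0241307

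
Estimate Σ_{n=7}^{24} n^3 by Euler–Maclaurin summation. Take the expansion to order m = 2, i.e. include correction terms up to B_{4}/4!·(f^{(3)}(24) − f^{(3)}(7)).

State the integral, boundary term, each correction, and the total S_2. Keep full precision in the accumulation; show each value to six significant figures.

S_2 ≈ 89559.0

Integral: ∫_7^24 x^3 dx = 82343.8.
Boundary: ½(f(7) + f(24)) = ½(343.000 + 13824.0) = 7083.50.
Running total after boundary: 89427.2.
k=1: B_{2}/(2)! × [f^{(1)}(24) − f^{(1)}(7)] = 1/12 × (1728.00 − 147.000) = 131.750.
Running total after k=1: 89559.0.
k=2: B_{4}/(4)! × [f^{(3)}(24) − f^{(3)}(7)] = −1/720 × (6.00000 − 6.00000) = 0.00000.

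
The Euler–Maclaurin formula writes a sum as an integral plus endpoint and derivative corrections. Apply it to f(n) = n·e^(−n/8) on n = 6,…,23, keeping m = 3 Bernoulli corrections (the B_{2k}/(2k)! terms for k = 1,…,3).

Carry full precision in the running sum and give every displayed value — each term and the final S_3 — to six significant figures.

S_3 ≈ 40.9611

∫_6^23 x·e^(−x/8) dx evaluates to 38.9139.
Boundary: ½(f(6) + f(23)) = ½(2.83420 + 1.29757) = 2.06589.
So far: 40.9797.
Order-1 term: 1/12 · (-0.105780 − 0.118092) = -0.0186560.
Running total after k=1: 40.9611.
Order-2 term: −1/720 · (0.000110188 − 0.0166066) = 2.29117e-05.
Running total after k=2: 40.9611.
Order-3 term: 1/30240 · (2.92686e-05 − 0.000490126) = -1.52400e-08.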